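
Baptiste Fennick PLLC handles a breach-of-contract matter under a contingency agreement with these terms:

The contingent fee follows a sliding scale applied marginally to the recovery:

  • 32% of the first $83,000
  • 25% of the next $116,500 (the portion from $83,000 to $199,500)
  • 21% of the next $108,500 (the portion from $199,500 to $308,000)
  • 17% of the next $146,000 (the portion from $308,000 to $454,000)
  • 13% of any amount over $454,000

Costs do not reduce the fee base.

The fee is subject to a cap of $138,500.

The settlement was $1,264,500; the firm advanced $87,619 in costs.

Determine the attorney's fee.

Fee base is the gross recovery, $1,264,500; costs are reimbursed separately.
First $83,000 at 32% = $26,560.00
Next $116,500 at 25% = $29,125.00
Next $108,500 at 21% = $22,785.00
Next $146,000 at 17% = $24,820.00
Remaining $810,500 at 13% = $105,365.00
Fee: $26,560.00 + $29,125.00 + $22,785.00 + $24,820.00 + $105,365.00 = $208,655.00
$208,655.00 exceeds the $138,500 cap, so the fee is capped at $138,500.00.

$138,500.00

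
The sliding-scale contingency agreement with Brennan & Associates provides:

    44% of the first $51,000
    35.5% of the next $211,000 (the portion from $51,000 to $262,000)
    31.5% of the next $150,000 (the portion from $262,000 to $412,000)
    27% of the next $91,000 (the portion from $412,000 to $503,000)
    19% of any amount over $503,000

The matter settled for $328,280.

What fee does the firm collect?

$118,223.20

First $51,000 at 44% = $22,440.00
Next $211,000 at 35.5% = $74,905.00
Remaining $66,280 at 31.5% = $20,878.20
Fee: $22,440.00 + $74,905.00 + $20,878.20 = $118,223.20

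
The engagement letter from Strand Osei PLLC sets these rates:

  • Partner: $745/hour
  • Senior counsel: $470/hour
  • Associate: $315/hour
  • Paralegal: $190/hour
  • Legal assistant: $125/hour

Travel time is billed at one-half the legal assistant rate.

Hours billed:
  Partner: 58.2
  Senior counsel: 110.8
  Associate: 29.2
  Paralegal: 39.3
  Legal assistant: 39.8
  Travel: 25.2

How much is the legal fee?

$118,650.00

Partner: 58.2 × $745 = $43,359.00
Senior counsel: 110.8 × $470 = $52,076.00
Associate: 29.2 × $315 = $9,198.00
Paralegal: 39.3 × $190 = $7,467.00
Legal assistant: 39.8 × $125 = $4,975.00
Subtotal: $43,359.00 + $52,076.00 + $9,198.00 + $7,467.00 + $4,975.00 = $117,075.00
Travel: 25.2 × ($125 ÷ 2) = 25.2 × $62.50 = $1,575.00
Total: $117,075.00 + $1,575.00 = $118,650.00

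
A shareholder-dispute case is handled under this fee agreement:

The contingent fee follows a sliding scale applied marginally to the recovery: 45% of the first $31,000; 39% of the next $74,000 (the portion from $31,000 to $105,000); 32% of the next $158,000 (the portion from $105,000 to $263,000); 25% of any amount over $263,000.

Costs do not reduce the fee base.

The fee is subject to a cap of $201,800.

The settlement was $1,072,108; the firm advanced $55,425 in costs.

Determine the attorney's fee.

Fee base is the gross recovery, $1,072,108; costs are reimbursed separately.
First $31,000 at 45% = $13,950.00
Next $74,000 at 39% = $28,860.00
Next $158,000 at 32% = $50,560.00
Remaining $809,108 at 25% = $202,277.00
Fee: $13,950.00 + $28,860.00 + $50,560.00 + $202,277.00 = $295,647.00
$295,647.00 exceeds the $201,800 cap, so the fee is capped at $201,800.00.

$201,800.00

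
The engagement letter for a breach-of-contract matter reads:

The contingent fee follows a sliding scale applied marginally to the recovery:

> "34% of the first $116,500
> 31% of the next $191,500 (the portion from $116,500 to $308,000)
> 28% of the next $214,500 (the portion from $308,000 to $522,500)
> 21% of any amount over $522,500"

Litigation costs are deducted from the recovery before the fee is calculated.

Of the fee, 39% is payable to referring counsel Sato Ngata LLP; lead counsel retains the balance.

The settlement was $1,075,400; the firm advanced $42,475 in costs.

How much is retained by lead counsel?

Fee base (net of costs): $1,075,400 − $42,475 = $1,032,925
First $116,500 at 34% = $39,610.00
Next $191,500 at 31% = $59,365.00
Next $214,500 at 28% = $60,060.00
Remaining $510,425 at 21% = $107,189.25
Fee: $39,610.00 + $59,365.00 + $60,060.00 + $107,189.25 = $266,224.25
Referral share: 39% of $266,224.25 = $103,827.46; lead counsel retains $266,224.25 − $103,827.46 = $162,396.79.

$162,396.79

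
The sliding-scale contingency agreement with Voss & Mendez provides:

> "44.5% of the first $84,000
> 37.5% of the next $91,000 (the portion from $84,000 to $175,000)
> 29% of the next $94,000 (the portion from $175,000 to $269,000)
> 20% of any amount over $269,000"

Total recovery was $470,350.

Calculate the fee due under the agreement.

$139,035.00

First $84,000 at 44.5% = $37,380.00
Next $91,000 at 37.5% = $34,125.00
Next $94,000 at 29% = $27,260.00
Remaining $201,350 at 20% = $40,270.00
Fee: $37,380.00 + $34,125.00 + $27,260.00 + $40,270.00 = $139,035.00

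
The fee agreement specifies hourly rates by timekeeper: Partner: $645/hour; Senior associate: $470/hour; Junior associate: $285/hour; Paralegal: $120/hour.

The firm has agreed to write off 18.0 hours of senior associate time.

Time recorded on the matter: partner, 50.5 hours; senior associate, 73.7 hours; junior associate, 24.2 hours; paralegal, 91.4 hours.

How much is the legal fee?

$76,616.50

Partner: 50.5 × $645 = $32,572.50
Senior associate: 73.7 × $470 = $34,639.00
Junior associate: 24.2 × $285 = $6,897.00
Paralegal: 91.4 × $120 = $10,968.00
Subtotal: $85,076.50
Write-off: 18.0 × $470 = $8,460.00
Total: $85,076.50 − $8,460.00 = $76,616.50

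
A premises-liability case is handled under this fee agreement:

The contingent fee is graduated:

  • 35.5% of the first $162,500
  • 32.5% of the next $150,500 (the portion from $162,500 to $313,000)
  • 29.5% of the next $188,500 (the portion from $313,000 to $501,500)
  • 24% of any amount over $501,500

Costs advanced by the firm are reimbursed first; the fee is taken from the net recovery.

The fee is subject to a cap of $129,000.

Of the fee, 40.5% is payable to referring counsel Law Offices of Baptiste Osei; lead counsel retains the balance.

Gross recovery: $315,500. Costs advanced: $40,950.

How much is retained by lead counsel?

Fee base (net of costs): $315,500 − $40,950 = $274,550
First $162,500 at 35.5% = $57,687.50
Remaining $112,050 at 32.5% = $36,416.25
Fee: $57,687.50 + $36,416.25 = $94,103.75
$94,103.75 is under the $129,000 cap.
Referral share: 40.5% of $94,103.75 = $38,112.02; lead counsel retains $94,103.75 − $38,112.02 = $55,991.73.

$55,991.73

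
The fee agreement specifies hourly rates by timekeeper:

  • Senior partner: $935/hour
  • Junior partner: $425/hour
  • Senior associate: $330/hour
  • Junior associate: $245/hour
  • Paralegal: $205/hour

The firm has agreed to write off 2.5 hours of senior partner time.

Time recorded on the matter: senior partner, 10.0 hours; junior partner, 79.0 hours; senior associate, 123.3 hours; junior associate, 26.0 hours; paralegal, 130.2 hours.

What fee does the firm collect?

$114,337.50

Senior partner: 10.0 × $935 = $9,350.00
Junior partner: 79.0 × $425 = $33,575.00
Senior associate: 123.3 × $330 = $40,689.00
Junior associate: 26.0 × $245 = $6,370.00
Paralegal: 130.2 × $205 = $26,691.00
Subtotal: $116,675.00
Write-off: 2.5 × $935 = $2,337.50
Total: $116,675.00 − $2,337.50 = $114,337.50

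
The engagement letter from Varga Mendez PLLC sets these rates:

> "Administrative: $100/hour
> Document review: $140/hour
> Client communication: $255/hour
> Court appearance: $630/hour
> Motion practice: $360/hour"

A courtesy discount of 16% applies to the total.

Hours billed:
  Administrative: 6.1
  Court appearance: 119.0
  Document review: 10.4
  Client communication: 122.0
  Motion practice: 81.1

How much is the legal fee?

$115,367.28

Administrative: 6.1 × $100 = $610.00
Document review: 10.4 × $140 = $1,456.00
Client communication: 122.0 × $255 = $31,110.00
Court appearance: 119.0 × $630 = $74,970.00
Motion practice: 81.1 × $360 = $29,196.00
Subtotal: $137,342.00
Less 16% discount: −$21,974.72
Total: $137,342.00 − $21,974.72 = $115,367.28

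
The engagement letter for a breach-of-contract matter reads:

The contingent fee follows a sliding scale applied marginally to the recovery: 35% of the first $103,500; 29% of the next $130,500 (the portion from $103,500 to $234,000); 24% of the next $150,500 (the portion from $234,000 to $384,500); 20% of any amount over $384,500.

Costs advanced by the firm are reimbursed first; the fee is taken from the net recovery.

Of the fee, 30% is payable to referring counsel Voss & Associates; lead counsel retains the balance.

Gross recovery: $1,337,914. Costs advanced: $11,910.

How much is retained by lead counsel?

Fee base (net of costs): $1,337,914 − $11,910 = $1,326,004
First $103,500 at 35% = $36,225.00
Next $130,500 at 29% = $37,845.00
Next $150,500 at 24% = $36,120.00
Remaining $941,504 at 20% = $188,300.80
Fee: $36,225.00 + $37,845.00 + $36,120.00 + $188,300.80 = $298,490.80
Referral share: 30% of $298,490.80 = $89,547.24; lead counsel retains $298,490.80 − $89,547.24 = $208,943.56.

$208,943.56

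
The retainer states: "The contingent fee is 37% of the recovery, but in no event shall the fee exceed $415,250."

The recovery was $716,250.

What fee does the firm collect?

$265,012.50

37% of $716,250 = $265,012.50
That is under the $415,250 cap.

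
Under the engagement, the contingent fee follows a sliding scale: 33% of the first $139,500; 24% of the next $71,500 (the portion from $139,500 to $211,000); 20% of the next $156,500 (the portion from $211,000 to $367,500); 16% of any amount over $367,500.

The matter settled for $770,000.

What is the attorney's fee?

First $139,500 at 33% = $46,035.00
Next $71,500 at 24% = $17,160.00
Next $156,500 at 20% = $31,300.00
Remaining $402,500 at 16% = $64,400.00
Fee: $46,035.00 + $17,160.00 + $31,300.00 + $64,400.00 = $158,895.00

$158,895.00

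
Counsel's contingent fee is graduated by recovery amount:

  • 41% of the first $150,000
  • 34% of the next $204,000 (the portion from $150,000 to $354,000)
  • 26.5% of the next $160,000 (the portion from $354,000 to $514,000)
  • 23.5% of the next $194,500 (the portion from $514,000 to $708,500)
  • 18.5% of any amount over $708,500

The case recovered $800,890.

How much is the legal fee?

$236,059.65

First $150,000 at 41% = $61,500.00
Next $204,000 at 34% = $69,360.00
Next $160,000 at 26.5% = $42,400.00
Next $194,500 at 23.5% = $45,707.50
Remaining $92,390 at 18.5% = $17,092.15
Fee: $61,500.00 + $69,360.00 + $42,400.00 + $45,707.50 + $17,092.15 = $236,059.65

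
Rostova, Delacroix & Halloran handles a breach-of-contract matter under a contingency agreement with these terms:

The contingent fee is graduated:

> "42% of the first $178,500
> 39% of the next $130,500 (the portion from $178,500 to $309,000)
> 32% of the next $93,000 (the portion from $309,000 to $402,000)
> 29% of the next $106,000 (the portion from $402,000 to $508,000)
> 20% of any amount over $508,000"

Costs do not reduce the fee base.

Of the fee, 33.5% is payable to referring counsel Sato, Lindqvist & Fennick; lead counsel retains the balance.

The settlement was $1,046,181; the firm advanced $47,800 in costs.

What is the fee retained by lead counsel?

Fee base is the gross recovery, $1,046,181; costs are reimbursed separately.
First $178,500 at 42% = $74,970.00
Next $130,500 at 39% = $50,895.00
Next $93,000 at 32% = $29,760.00
Next $106,000 at 29% = $30,740.00
Remaining $538,181 at 20% = $107,636.20
Fee: $74,970.00 + $50,895.00 + $29,760.00 + $30,740.00 + $107,636.20 = $294,001.20
Referral share: 33.5% of $294,001.20 = $98,490.40; lead counsel retains $294,001.20 − $98,490.40 = $195,510.80.

$195,510.80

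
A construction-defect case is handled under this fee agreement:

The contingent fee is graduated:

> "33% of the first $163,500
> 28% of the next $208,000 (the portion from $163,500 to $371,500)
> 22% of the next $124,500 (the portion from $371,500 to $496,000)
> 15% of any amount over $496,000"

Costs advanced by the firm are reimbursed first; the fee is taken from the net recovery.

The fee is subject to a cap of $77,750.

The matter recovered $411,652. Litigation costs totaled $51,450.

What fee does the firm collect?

$77,750.00

Fee base (net of costs): $411,652 − $51,450 = $360,202
First $163,500 at 33% = $53,955.00
Remaining $196,702 at 28% = $55,076.56
Fee: $53,955.00 + $55,076.56 = $109,031.56
$109,031.56 exceeds the $77,750 cap, so the fee is capped at $77,750.00.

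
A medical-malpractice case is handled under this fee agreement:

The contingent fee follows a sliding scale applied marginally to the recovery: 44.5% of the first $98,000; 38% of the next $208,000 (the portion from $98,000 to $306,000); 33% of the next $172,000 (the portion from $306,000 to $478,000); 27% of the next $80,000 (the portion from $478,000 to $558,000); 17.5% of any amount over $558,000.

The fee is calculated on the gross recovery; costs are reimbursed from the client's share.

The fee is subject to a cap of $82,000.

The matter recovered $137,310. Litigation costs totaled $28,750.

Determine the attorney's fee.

Fee base is the gross recovery, $137,310; costs are reimbursed separately.
First $98,000 at 44.5% = $43,610.00
Remaining $39,310 at 38% = $14,937.80
Fee: $43,610.00 + $14,937.80 = $58,547.80
$58,547.80 is under the $82,000 cap.

$58,547.80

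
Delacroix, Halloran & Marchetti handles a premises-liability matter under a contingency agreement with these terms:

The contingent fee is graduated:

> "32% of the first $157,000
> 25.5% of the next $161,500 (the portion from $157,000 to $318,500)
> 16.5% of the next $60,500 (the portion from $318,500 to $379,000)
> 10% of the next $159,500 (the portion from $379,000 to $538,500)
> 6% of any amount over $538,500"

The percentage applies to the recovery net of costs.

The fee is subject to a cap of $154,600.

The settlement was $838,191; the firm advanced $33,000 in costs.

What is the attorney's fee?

$133,356.46

Fee base (net of costs): $838,191 − $33,000 = $805,191
First $157,000 at 32% = $50,240.00
Next $161,500 at 25.5% = $41,182.50
Next $60,500 at 16.5% = $9,982.50
Next $159,500 at 10% = $15,950.00
Remaining $266,691 at 6% = $16,001.46
Fee: $50,240.00 + $41,182.50 + $9,982.50 + $15,950.00 + $16,001.46 = $133,356.46
$133,356.46 is under the $154,600 cap.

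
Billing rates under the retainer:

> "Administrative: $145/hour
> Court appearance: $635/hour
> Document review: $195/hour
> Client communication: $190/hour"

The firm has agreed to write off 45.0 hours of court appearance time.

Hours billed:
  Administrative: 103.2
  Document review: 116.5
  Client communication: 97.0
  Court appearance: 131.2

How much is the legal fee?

$110,848.50

Administrative: 103.2 × $145 = $14,964.00
Court appearance: 131.2 × $635 = $83,312.00
Document review: 116.5 × $195 = $22,717.50
Client communication: 97.0 × $190 = $18,430.00
Subtotal: $139,423.50
Write-off: 45.0 × $635 = $28,575.00
Total: $139,423.50 − $28,575.00 = $110,848.50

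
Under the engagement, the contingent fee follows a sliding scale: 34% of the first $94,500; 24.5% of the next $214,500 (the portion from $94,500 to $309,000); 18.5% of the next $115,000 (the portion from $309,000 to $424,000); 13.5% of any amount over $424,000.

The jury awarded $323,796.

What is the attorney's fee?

First $94,500 at 34% = $32,130.00
Next $214,500 at 24.5% = $52,552.50
Remaining $14,796 at 18.5% = $2,737.26
Fee: $32,130.00 + $52,552.50 + $2,737.26 = $87,419.76

$87,419.76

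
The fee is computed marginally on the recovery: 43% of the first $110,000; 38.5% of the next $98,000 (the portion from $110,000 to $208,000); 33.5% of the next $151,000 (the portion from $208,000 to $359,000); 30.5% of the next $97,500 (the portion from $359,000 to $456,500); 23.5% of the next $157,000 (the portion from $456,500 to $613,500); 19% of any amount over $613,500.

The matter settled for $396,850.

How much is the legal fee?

$147,159.25

First $110,000 at 43% = $47,300.00
Next $98,000 at 38.5% = $37,730.00
Next $151,000 at 33.5% = $50,585.00
Remaining $37,850 at 30.5% = $11,544.25
Fee: $47,300.00 + $37,730.00 + $50,585.00 + $11,544.25 = $147,159.25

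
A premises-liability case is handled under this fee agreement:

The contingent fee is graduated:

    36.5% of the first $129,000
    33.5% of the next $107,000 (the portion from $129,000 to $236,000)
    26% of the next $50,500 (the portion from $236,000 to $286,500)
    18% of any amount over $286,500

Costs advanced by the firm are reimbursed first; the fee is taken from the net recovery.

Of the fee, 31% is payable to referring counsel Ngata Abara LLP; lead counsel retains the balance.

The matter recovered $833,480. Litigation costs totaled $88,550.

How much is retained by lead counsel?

Fee base (net of costs): $833,480 − $88,550 = $744,930
First $129,000 at 36.5% = $47,085.00
Next $107,000 at 33.5% = $35,845.00
Next $50,500 at 26% = $13,130.00
Remaining $458,430 at 18% = $82,517.40
Fee: $47,085.00 + $35,845.00 + $13,130.00 + $82,517.40 = $178,577.40
Referral share: 31% of $178,577.40 = $55,358.99; lead counsel retains $178,577.40 − $55,358.99 = $123,218.41.

$123,218.41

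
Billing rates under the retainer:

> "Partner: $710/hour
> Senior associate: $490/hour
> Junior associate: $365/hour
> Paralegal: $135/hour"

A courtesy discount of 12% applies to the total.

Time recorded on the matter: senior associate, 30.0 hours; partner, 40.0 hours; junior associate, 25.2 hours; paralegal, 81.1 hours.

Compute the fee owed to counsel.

Partner: 40.0 × $710 = $28,400.00
Senior associate: 30.0 × $490 = $14,700.00
Junior associate: 25.2 × $365 = $9,198.00
Paralegal: 81.1 × $135 = $10,948.50
Subtotal: $63,246.50
Less 12% discount: −$7,589.58
Total: $63,246.50 − $7,589.58 = $55,656.92

$55,656.92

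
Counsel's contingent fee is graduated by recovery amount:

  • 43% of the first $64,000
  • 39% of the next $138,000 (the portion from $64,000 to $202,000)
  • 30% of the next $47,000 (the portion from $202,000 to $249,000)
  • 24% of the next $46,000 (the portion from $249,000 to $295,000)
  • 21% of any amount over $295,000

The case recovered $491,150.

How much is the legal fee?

$147,671.50

First $64,000 at 43% = $27,520.00
Next $138,000 at 39% = $53,820.00
Next $47,000 at 30% = $14,100.00
Next $46,000 at 24% = $11,040.00
Remaining $196,150 at 21% = $41,191.50
Fee: $27,520.00 + $53,820.00 + $14,100.00 + $11,040.00 + $41,191.50 = $147,671.50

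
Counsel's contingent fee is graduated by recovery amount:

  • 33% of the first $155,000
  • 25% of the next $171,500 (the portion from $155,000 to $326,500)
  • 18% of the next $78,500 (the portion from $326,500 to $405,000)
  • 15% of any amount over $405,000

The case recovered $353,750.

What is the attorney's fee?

First $155,000 at 33% = $51,150.00
Next $171,500 at 25% = $42,875.00
Remaining $27,250 at 18% = $4,905.00
Fee: $51,150.00 + $42,875.00 + $4,905.00 = $98,930.00

$98,930.00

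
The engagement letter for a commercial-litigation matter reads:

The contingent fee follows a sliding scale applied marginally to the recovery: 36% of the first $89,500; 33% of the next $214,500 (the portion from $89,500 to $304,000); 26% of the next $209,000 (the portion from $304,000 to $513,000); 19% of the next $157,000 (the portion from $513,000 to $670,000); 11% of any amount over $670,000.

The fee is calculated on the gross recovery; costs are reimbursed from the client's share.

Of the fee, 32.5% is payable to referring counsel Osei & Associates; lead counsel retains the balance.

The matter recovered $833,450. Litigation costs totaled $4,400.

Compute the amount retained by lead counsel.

$138,479.29

Fee base is the gross recovery, $833,450; costs are reimbursed separately.
First $89,500 at 36% = $32,220.00
Next $214,500 at 33% = $70,785.00
Next $209,000 at 26% = $54,340.00
Next $157,000 at 19% = $29,830.00
Remaining $163,450 at 11% = $17,979.50
Fee: $32,220.00 + $70,785.00 + $54,340.00 + $29,830.00 + $17,979.50 = $205,154.50
Referral share: 32.5% of $205,154.50 = $66,675.21; lead counsel retains $205,154.50 − $66,675.21 = $138,479.29.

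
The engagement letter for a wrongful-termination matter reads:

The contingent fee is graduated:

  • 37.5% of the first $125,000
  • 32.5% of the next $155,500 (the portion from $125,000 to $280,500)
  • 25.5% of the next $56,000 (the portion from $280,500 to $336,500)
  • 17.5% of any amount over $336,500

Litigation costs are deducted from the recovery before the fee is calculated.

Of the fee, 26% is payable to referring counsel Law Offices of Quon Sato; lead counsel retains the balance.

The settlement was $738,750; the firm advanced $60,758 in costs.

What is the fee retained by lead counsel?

Fee base (net of costs): $738,750 − $60,758 = $677,992
First $125,000 at 37.5% = $46,875.00
Next $155,500 at 32.5% = $50,537.50
Next $56,000 at 25.5% = $14,280.00
Remaining $341,492 at 17.5% = $59,761.10
Fee: $46,875.00 + $50,537.50 + $14,280.00 + $59,761.10 = $171,453.60
Referral share: 26% of $171,453.60 = $44,577.94; lead counsel retains $171,453.60 − $44,577.94 = $126,875.66.

$126,875.66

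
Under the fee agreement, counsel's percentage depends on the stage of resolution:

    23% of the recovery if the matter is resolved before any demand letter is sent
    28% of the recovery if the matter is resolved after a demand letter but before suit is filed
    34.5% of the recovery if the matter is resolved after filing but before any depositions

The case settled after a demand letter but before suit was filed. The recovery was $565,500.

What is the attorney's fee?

$158,340.00

The matter settled after a demand letter but before suit was filed, so the 28% rate applies.
$565,500 × 28% = $158,340.00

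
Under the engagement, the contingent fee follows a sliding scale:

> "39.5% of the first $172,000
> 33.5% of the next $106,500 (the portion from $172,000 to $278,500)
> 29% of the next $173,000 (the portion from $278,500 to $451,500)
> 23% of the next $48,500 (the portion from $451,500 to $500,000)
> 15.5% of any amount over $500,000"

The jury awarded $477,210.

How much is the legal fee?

First $172,000 at 39.5% = $67,940.00
Next $106,500 at 33.5% = $35,677.50
Next $173,000 at 29% = $50,170.00
Remaining $25,710 at 23% = $5,913.30
Fee: $67,940.00 + $35,677.50 + $50,170.00 + $5,913.30 = $159,700.80

$159,700.80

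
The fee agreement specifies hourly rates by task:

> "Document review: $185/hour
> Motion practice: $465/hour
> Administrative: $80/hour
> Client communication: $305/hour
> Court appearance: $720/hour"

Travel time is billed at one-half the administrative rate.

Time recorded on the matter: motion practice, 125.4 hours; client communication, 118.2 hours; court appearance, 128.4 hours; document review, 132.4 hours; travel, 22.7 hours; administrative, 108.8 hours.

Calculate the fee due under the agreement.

$220,916.00

Document review: 132.4 × $185 = $24,494.00
Motion practice: 125.4 × $465 = $58,311.00
Administrative: 108.8 × $80 = $8,704.00
Client communication: 118.2 × $305 = $36,051.00
Court appearance: 128.4 × $720 = $92,448.00
Subtotal: $24,494.00 + $58,311.00 + $8,704.00 + $36,051.00 + $92,448.00 = $220,008.00
Travel: 22.7 × ($80 ÷ 2) = 22.7 × $40.00 = $908.00
Total: $220,008.00 + $908.00 = $220,916.00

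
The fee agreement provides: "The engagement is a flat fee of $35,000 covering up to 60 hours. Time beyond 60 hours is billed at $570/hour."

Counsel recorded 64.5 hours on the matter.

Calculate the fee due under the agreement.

$37,565.00

Flat fee: $35,000.00
Excess hours: 64.5 − 60 = 4.5
Overrun: 4.5 × $570 = $2,565.00
Total: $35,000.00 + $2,565.00 = $37,565.00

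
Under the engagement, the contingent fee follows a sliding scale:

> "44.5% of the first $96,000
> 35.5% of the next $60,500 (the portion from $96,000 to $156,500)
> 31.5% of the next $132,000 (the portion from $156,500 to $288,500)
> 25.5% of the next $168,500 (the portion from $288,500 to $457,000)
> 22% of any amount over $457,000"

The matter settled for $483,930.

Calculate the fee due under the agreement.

First $96,000 at 44.5% = $42,720.00
Next $60,500 at 35.5% = $21,477.50
Next $132,000 at 31.5% = $41,580.00
Next $168,500 at 25.5% = $42,967.50
Remaining $26,930 at 22% = $5,924.60
Fee: $42,720.00 + $21,477.50 + $41,580.00 + $42,967.50 + $5,924.60 = $154,669.60

$154,669.60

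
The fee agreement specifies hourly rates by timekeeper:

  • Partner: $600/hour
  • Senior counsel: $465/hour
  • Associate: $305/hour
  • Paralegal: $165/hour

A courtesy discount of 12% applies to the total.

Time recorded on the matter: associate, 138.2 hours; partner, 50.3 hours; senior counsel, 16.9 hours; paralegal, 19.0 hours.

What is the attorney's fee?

Partner: 50.3 × $600 = $30,180.00
Senior counsel: 16.9 × $465 = $7,858.50
Associate: 138.2 × $305 = $42,151.00
Paralegal: 19.0 × $165 = $3,135.00
Subtotal: $83,324.50
Less 12% discount: −$9,998.94
Total: $83,324.50 − $9,998.94 = $73,325.56

$73,325.56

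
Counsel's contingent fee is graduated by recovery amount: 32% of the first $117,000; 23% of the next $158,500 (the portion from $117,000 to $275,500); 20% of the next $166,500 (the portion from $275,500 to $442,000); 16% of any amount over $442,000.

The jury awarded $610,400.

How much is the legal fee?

First $117,000 at 32% = $37,440.00
Next $158,500 at 23% = $36,455.00
Next $166,500 at 20% = $33,300.00
Remaining $168,400 at 16% = $26,944.00
Fee: $37,440.00 + $36,455.00 + $33,300.00 + $26,944.00 = $134,139.00

$134,139.00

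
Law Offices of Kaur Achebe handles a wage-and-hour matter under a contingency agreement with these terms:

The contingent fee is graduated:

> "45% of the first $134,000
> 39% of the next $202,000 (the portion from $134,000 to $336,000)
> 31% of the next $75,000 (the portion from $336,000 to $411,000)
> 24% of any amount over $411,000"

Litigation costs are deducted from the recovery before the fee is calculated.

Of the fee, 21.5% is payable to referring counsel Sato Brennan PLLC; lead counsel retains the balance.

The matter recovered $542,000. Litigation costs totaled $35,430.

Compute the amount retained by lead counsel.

$145,434.44

Fee base (net of costs): $542,000 − $35,430 = $506,570
First $134,000 at 45% = $60,300.00
Next $202,000 at 39% = $78,780.00
Next $75,000 at 31% = $23,250.00
Remaining $95,570 at 24% = $22,936.80
Fee: $60,300.00 + $78,780.00 + $23,250.00 + $22,936.80 = $185,266.80
Referral share: 21.5% of $185,266.80 = $39,832.36; lead counsel retains $185,266.80 − $39,832.36 = $145,434.44.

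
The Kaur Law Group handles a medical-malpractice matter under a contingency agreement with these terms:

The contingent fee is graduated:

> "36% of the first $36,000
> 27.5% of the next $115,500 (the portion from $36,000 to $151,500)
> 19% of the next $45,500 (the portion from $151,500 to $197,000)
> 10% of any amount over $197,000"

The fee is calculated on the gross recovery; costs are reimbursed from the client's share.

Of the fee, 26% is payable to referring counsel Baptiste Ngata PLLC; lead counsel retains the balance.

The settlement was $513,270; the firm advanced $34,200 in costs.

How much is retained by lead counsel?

$62,895.93

Fee base is the gross recovery, $513,270; costs are reimbursed separately.
First $36,000 at 36% = $12,960.00
Next $115,500 at 27.5% = $31,762.50
Next $45,500 at 19% = $8,645.00
Remaining $316,270 at 10% = $31,627.00
Fee: $12,960.00 + $31,762.50 + $8,645.00 + $31,627.00 = $84,994.50
Referral share: 26% of $84,994.50 = $22,098.57; lead counsel retains $84,994.50 − $22,098.57 = $62,895.93.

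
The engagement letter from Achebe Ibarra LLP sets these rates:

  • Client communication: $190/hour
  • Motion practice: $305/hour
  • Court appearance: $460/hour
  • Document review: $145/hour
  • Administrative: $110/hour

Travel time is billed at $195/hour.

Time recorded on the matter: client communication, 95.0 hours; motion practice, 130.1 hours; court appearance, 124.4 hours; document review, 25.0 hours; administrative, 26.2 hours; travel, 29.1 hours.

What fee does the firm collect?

$127,136.00

Client communication: 95.0 × $190 = $18,050.00
Motion practice: 130.1 × $305 = $39,680.50
Court appearance: 124.4 × $460 = $57,224.00
Document review: 25.0 × $145 = $3,625.00
Administrative: 26.2 × $110 = $2,882.00
Subtotal: $18,050.00 + $39,680.50 + $57,224.00 + $3,625.00 + $2,882.00 = $121,461.50
Travel: 29.1 × $195 = $5,674.50
Total: $121,461.50 + $5,674.50 = $127,136.00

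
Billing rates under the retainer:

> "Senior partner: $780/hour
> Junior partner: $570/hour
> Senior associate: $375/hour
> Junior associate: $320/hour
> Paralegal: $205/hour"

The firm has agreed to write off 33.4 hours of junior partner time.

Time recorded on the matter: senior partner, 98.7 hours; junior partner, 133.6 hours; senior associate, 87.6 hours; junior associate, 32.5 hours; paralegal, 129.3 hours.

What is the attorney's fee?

$203,856.50

Senior partner: 98.7 × $780 = $76,986.00
Junior partner: 133.6 × $570 = $76,152.00
Senior associate: 87.6 × $375 = $32,850.00
Junior associate: 32.5 × $320 = $10,400.00
Paralegal: 129.3 × $205 = $26,506.50
Subtotal: $222,894.50
Write-off: 33.4 × $570 = $19,038.00
Total: $222,894.50 − $19,038.00 = $203,856.50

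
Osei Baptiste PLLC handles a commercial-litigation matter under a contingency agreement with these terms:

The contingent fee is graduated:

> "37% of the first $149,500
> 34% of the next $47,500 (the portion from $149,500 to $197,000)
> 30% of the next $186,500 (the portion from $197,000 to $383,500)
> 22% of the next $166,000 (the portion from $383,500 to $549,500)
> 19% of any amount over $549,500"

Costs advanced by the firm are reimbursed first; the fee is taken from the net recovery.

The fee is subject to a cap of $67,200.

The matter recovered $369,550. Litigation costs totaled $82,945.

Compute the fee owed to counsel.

$67,200.00

Fee base (net of costs): $369,550 − $82,945 = $286,605
First $149,500 at 37% = $55,315.00
Next $47,500 at 34% = $16,150.00
Remaining $89,605 at 30% = $26,881.50
Fee: $55,315.00 + $16,150.00 + $26,881.50 = $98,346.50
$98,346.50 exceeds the $67,200 cap, so the fee is capped at $67,200.00.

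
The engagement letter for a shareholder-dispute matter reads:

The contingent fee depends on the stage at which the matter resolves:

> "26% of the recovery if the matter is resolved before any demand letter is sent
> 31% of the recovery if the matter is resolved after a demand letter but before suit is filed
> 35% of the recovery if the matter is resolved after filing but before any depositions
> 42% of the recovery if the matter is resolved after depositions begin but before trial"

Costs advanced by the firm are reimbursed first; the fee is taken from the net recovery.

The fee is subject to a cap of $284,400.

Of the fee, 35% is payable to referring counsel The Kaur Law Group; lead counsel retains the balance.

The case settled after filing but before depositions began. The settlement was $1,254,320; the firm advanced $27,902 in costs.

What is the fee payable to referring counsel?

$99,540.00

Fee base (net of costs): $1,254,320 − $27,902 = $1,226,418
The matter settled after filing but before depositions began, so the 35% rate applies.
$1,226,418 × 35% = $429,246.30
$429,246.30 exceeds the $284,400 cap, so the fee is capped at $284,400.00.
Referral share: 35% of $284,400.00 = $99,540.00; lead counsel retains $284,400.00 − $99,540.00 = $184,860.00.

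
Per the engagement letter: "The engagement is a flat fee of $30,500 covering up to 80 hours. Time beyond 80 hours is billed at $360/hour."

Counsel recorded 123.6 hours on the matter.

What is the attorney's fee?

Flat fee: $30,500.00
Excess hours: 123.6 − 80 = 43.6
Overrun: 43.6 × $360 = $15,696.00
Total: $30,500.00 + $15,696.00 = $46,196.00

$46,196.00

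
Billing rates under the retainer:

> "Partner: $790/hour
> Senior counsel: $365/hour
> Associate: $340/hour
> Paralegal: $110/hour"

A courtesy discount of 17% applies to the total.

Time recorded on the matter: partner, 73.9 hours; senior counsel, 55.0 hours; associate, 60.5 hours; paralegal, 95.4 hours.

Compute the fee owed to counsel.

Partner: 73.9 × $790 = $58,381.00
Senior counsel: 55.0 × $365 = $20,075.00
Associate: 60.5 × $340 = $20,570.00
Paralegal: 95.4 × $110 = $10,494.00
Subtotal: $109,520.00
Less 17% discount: −$18,618.40
Total: $109,520.00 − $18,618.40 = $90,901.60

$90,901.60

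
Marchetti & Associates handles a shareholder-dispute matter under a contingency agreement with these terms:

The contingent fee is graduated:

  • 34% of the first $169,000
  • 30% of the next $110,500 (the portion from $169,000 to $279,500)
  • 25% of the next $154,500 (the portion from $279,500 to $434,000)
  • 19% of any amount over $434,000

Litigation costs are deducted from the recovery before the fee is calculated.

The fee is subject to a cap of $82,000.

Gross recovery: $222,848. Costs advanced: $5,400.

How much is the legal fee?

$71,994.40

Fee base (net of costs): $222,848 − $5,400 = $217,448
First $169,000 at 34% = $57,460.00
Remaining $48,448 at 30% = $14,534.40
Fee: $57,460.00 + $14,534.40 = $71,994.40
$71,994.40 is under the $82,000 cap.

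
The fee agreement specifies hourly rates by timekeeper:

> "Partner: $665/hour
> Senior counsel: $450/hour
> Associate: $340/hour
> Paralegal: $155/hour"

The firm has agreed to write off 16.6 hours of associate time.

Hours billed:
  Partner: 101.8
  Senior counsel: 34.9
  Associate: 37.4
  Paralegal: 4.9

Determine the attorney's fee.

$91,233.50

Partner: 101.8 × $665 = $67,697.00
Senior counsel: 34.9 × $450 = $15,705.00
Associate: 37.4 × $340 = $12,716.00
Paralegal: 4.9 × $155 = $759.50
Subtotal: $96,877.50
Write-off: 16.6 × $340 = $5,644.00
Total: $96,877.50 − $5,644.00 = $91,233.50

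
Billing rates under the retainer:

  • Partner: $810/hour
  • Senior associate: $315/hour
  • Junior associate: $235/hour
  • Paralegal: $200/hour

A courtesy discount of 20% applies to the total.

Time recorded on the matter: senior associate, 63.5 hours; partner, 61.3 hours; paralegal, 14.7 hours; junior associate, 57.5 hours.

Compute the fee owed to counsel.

$68,886.40

Partner: 61.3 × $810 = $49,653.00
Senior associate: 63.5 × $315 = $20,002.50
Junior associate: 57.5 × $235 = $13,512.50
Paralegal: 14.7 × $200 = $2,940.00
Subtotal: $86,108.00
Less 20% discount: −$17,221.60
Total: $86,108.00 − $17,221.60 = $68,886.40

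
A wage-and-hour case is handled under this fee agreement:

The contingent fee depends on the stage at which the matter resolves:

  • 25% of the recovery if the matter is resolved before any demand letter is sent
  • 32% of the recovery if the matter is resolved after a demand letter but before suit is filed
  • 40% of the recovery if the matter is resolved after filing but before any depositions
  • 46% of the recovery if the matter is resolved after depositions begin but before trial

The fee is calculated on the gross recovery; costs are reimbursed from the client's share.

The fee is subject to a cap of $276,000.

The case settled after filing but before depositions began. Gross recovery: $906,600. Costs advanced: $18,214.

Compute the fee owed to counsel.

$276,000.00

Fee base is the gross recovery, $906,600; costs are reimbursed separately.
The matter settled after filing but before depositions began, so the 40% rate applies.
$906,600 × 40% = $362,640.00
$362,640.00 exceeds the $276,000 cap, so the fee is capped at $276,000.00.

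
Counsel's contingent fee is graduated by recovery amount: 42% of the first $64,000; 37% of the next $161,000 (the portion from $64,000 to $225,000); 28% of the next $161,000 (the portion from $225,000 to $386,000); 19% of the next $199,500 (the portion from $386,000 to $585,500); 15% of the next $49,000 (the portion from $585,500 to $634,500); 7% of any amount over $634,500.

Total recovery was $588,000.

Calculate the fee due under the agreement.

First $64,000 at 42% = $26,880.00
Next $161,000 at 37% = $59,570.00
Next $161,000 at 28% = $45,080.00
Next $199,500 at 19% = $37,905.00
Remaining $2,500 at 15% = $375.00
Fee: $26,880.00 + $59,570.00 + $45,080.00 + $37,905.00 + $375.00 = $169,810.00

$169,810.00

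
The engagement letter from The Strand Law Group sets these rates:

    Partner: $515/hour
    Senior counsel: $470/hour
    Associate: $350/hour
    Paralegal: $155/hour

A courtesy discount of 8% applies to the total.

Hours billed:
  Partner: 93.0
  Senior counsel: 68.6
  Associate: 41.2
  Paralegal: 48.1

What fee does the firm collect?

Partner: 93.0 × $515 = $47,895.00
Senior counsel: 68.6 × $470 = $32,242.00
Associate: 41.2 × $350 = $14,420.00
Paralegal: 48.1 × $155 = $7,455.50
Subtotal: $102,012.50
Less 8% discount: −$8,161.00
Total: $102,012.50 − $8,161.00 = $93,851.50

$93,851.50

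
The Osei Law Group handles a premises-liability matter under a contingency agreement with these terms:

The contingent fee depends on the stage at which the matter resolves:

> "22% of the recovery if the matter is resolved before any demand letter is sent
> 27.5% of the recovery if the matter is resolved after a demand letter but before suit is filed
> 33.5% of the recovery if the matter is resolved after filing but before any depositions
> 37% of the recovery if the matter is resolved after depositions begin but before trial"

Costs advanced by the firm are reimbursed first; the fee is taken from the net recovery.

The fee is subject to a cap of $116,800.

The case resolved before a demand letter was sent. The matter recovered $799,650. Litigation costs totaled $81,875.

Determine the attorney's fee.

$116,800.00

Fee base (net of costs): $799,650 − $81,875 = $717,775
The matter resolved before a demand letter was sent, so the 22% rate applies.
$717,775 × 22% = $157,910.50
$157,910.50 exceeds the $116,800 cap, so the fee is capped at $116,800.00.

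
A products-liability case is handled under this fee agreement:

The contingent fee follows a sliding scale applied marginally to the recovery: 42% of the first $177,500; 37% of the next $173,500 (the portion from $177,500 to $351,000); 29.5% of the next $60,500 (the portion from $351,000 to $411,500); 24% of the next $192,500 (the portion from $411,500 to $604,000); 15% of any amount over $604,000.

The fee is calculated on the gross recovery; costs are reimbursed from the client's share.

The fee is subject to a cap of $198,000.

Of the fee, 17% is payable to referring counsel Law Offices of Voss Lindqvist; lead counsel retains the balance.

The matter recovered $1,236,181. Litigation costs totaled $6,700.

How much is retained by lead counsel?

Fee base is the gross recovery, $1,236,181; costs are reimbursed separately.
First $177,500 at 42% = $74,550.00
Next $173,500 at 37% = $64,195.00
Next $60,500 at 29.5% = $17,847.50
Next $192,500 at 24% = $46,200.00
Remaining $632,181 at 15% = $94,827.15
Fee: $74,550.00 + $64,195.00 + $17,847.50 + $46,200.00 + $94,827.15 = $297,619.65
$297,619.65 exceeds the $198,000 cap, so the fee is capped at $198,000.00.
Referral share: 17% of $198,000.00 = $33,660.00; lead counsel retains $198,000.00 − $33,660.00 = $164,340.00.

$164,340.00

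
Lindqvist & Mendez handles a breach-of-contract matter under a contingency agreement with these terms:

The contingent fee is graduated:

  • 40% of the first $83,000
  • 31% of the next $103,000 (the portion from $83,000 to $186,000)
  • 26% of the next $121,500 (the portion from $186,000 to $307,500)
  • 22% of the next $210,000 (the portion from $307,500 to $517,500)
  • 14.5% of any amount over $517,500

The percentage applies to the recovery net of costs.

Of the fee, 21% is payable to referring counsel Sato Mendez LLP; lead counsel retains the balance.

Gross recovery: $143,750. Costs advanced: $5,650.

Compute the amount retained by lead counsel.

$39,721.99

Fee base (net of costs): $143,750 − $5,650 = $138,100
First $83,000 at 40% = $33,200.00
Remaining $55,100 at 31% = $17,081.00
Fee: $33,200.00 + $17,081.00 = $50,281.00
Referral share: 21% of $50,281.00 = $10,559.01; lead counsel retains $50,281.00 − $10,559.01 = $39,721.99.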